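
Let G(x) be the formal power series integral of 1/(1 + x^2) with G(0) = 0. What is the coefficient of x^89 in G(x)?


1/(1 + x^2) = sum_{j>=0} (-1)^j x^(2j). Integrating termwise with G(0) = 0:
G(x) = sum_{j>=0} (-1)^j x^(2j+1) / (2j+1) = arctan(x).
Only odd powers are nonzero. For x^89 write 89 = 2*44 + 1, giving
(-1)^44 / 89 = 1/89 = 1/89.

1/89


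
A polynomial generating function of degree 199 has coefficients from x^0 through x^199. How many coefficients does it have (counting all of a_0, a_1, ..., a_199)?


A polynomial of degree 199 takes the form a_0 + a_1 x + ... + a_199 x^199.
The number of coefficients is 199 + 1 = 200.

200


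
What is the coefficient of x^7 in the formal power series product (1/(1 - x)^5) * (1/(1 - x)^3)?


Combine the factors: (1/(1 - x)^5) * (1/(1 - x)^3) = 1/(1 - x)^8.
Then use 1/(1 - x)^r = sum_{k>=0} C(k + r - 1, r - 1) x^k with r = 8 and k = 7:
C(14, 7) = 3432.

3432


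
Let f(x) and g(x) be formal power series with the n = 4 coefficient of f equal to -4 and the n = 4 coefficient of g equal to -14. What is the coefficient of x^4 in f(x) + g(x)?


Addition of formal power series is termwise.
The coefficient of x^4 in f + g = -4 + -14
= -18

-18


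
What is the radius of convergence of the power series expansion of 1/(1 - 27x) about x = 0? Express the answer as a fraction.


Expanding 1/(1 - 27x) = sum_{k>=0} 27^k x^k, the series converges when |27x| < 1, i.e., |x| < 1/27.
So the radius of convergence is 1/27 = 1/27.

1/27


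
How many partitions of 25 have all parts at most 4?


Using the generating function (1-x)^(-1)(1-x^2)^(-1)...(1-x^4)^(-1),
the coefficient of x^25 counts these restricted partitions.
Result = 185

185


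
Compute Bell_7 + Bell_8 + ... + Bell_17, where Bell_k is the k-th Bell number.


Recall Bell_k counts set partitions of a k-set (with Bell_0 = 1 by convention).
Bell_7 through Bell_17: 877, 4140, 21147, 115975, 678570, 4213597, 27644437, 190899322, 1382958545, 10480142147, 82864869804
Sum = 877 + 4140 + 21147 + 115975 + 678570 + 4213597 + 27644437 + 190899322 + 1382958545 + 10480142147 + 82864869804 = 94951548561.

94951548561


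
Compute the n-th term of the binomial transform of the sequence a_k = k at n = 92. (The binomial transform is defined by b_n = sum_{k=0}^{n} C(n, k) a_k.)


With a_k = k, b_n = sum_{k=0}^{n} C(n, k) k. Using k * C(n, k) = n * C(n-1, k-1) gives b_n = n * sum_{k>=1} C(n-1, k-1) = n * 2^(n-1).
For n = 92: 92 * 2^91 = 92 * 2475880078570760549798248448 = 227780967228509970581438857216.

227780967228509970581438857216


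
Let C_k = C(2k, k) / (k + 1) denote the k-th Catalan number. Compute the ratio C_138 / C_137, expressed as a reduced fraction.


Using C_k = (2k)! / (k! (k+1)!), the ratio C_{k+1}/C_k simplifies to
C_{k+1}/C_k = [(2k+2)! / ((k+1)! (k+2)!)] * [k! (k+1)! / (2k)!]
 = (2k+2)(2k+1) / ((k+1)(k+2)) = 2(2k+1) / (k+2).
For k = 137: 2(2*137 + 1) / (137 + 2) = 550/139 = 550/139.

550/139


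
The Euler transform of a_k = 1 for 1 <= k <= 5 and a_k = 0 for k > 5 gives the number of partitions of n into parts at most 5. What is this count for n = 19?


Partitions of 19 into parts at most 5:
Using generating function (1-x)^(-1)(1-x^2)^(-1)...(1-x^5)^(-1),
the coefficient of x^19 = 164

164


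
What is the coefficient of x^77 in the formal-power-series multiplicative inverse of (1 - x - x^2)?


Let the inverse be f(x) = sum_{k>=0} a_k x^k. From f(x) * (1 - x - x^2) = 1 and matching coefficients:
 x^0: a_0 = 1.
 x^1: a_1 - a_0 = 0, so a_1 = 1.
 x^k (k >= 2): a_k - a_{k-1} - a_{k-2} = 0, i.e. a_k = a_{k-1} + a_{k-2}.
This is the Fibonacci-type recurrence shifted so that a_0 = a_1 = 1.
Iterating: a_0=1, a_1=1, a_2=2, a_3=3, a_4=5, a_5=8, a_6=13, a_7=21, a_8=34, a_9=55, ...
a_77 = 8944394323791464.

8944394323791464


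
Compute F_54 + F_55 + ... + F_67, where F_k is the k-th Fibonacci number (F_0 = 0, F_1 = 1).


Use the identity sum_{k=0}^{N} F_k = F_{N+2} - 1 (which follows from F_{k+2} - F_{k+1} = F_k). Then
sum_{k=54}^{67} F_k = (F_{69} - 1) - (F_{55} - 1) = F_{69} - F_{55}.
Computing: F_{69} = 117669030460994, F_{55} = 139583862445, so
Sum = 117669030460994 - 139583862445 = 117529446598549.

117529446598549


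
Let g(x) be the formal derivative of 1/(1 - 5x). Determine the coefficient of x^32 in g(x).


Differentiate termwise: d/dx sum_{k>=0} 5^k x^k = sum_{k>=1} k 5^k x^(k-1) = sum_{j>=0} (j+1) 5^(j+1) x^j.
Equivalently, d/dx [1/(1 - 5x)] = 5/(1 - 5x)^2.
For j = 32: 33 * 5^33 = 33 * 116415321826934814453125 = 3841705620288848876953125.

3841705620288848876953125


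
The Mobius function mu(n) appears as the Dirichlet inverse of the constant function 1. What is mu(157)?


157 = 157 (all distinct primes).
mu(157) = (-1)^1 = -1

-1


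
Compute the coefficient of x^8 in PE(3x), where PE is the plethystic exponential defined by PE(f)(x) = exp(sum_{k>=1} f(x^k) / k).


With f(x) = 3x, the exponent is sum_{k>=1} 3 x^k / k = 3 * (-ln(1 - x)). Exponentiating:
PE(3x) = exp(-3 ln(1 - x)) = 1/(1 - x)^3.
By the negative binomial expansion, [x^n] 1/(1 - x)^3 = C(n + 2, 2).
For n = 8: C(10, 2) = 45.

45


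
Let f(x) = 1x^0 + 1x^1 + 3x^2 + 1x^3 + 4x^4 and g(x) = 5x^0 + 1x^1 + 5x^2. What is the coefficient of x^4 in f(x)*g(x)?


Cauchy product at x^4:
3*5 + 1*1 + 4*5
= 36

36


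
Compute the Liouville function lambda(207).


The Liouville function is lambda(k) = (-1)^Omega(k), where Omega(k) counts the prime factors of k with multiplicity.
Factoring: 207 = 3 * 3 * 23, so Omega(207) = 3.
lambda(207) = (-1)^3 = -1.

-1


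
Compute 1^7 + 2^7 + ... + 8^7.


This power sum has a closed form given by Faulhaber's formula
sum_{k=1}^{m} k^p = (1 / (p + 1)) * sum_{j=0}^{p} C(p + 1, j) B_j m^(p + 1 - j),
but for small m direct computation is fastest:
1 + 128 + 2187 + 16384 + 78125 + 279936 + 823543 + 2097152 = 3297456.

3297456


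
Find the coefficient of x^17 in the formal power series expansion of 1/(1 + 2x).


Write 1/(1 + c x) = 1/(1 - (-c) x) and apply the geometric-series identity
1/(1 - y) = sum_{k>=0} y^k to get 1/(1 + c x) = sum_{k>=0} (-c)^k x^k.
So the coefficient of x^k is (-c)^k = (-1)^k * c^k.
Here c = 2 and k = 17:
(-2)^17 = -1 * 131072 = -131072

-131072


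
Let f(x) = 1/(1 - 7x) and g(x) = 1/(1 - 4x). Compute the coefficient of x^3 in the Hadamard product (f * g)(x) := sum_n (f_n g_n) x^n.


f has coefficients f_k = 7^k and g has coefficients g_k = 4^k, so the Hadamard product has coefficient (f*g)_k = 7^k * 4^k = 28^k.
For k = 3: 28^3 = 21952.

21952


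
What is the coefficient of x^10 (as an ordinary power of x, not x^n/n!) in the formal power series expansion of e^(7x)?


The exponential series is e^y = sum_{k>=0} y^k / k!. Substituting y = 7x gives
e^(7x) = sum_{k>=0} 7^k x^k / k!.
So the coefficient of x^n is a^n/n! with a = 7, n = 10:
7^10 / 10! = 282475249/3628800 = 40353607/518400

40353607/518400


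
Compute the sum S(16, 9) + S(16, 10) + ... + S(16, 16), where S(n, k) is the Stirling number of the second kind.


By definition, S(n, k) counts partitions of an n-set into exactly k nonempty blocks.
Computing row n = 16 for k = 9..16:
S(16, k): 820784250, 193754990, 28936908, 2757118, 165620, 6020, 120, 1
Sum = 1046405027.

1046405027


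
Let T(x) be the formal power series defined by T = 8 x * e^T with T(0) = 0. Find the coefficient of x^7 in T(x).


Apply the Lagrange inversion formula: if T = 8 x * phi(T) with phi(t) = e^t, then
[x^n] T = 8^n * (1/n) [t^(n-1)] phi(t)^n = 8^n * (1/n) [t^(n-1)] e^(n t) = 8^n * (1/n) * n^(n-1) / (n-1)! = 8^n * n^(n-1) / n!.
When c = 1 this is the Cayley count of rooted labeled trees on n vertices, divided by n!.
For n = 7: 8^7 * 7^6 / 7! = 2097152 * 117649/5040 = 2202927104/45.

2202927104/45


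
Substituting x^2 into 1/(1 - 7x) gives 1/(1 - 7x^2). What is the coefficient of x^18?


The coefficient of x^(2m) in 1/(1 - 7x^2) is 7^m.
With n = 18 = 2*9, the coefficient is 7^9 = 40353607.

40353607


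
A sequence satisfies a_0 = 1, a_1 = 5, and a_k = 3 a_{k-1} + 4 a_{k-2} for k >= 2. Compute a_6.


The characteristic equation is t^2 - 3 t - 4 = 0, with roots r_1 = 4 and r_2 = -1 (so c_1 = r_1 + r_2, c_2 = -r_1 r_2 as required).
One can use the closed form a_n = A r_1^n + B r_2^n, but direct iteration is more reliable:
a_0 = 1, a_1 = 5, a_2 = 19, a_3 = 77, a_4 = 307, a_5 = 1229, a_6 = 4915.
So a_6 = 4915.

4915


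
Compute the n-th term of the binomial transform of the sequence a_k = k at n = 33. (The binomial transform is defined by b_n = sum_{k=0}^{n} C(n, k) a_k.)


With a_k = k, b_n = sum_{k=0}^{n} C(n, k) k. Using k * C(n, k) = n * C(n-1, k-1) gives b_n = n * sum_{k>=1} C(n-1, k-1) = n * 2^(n-1).
For n = 33: 33 * 2^32 = 33 * 4294967296 = 141733920768.

141733920768


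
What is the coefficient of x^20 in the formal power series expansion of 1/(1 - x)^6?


The negative binomial / multiset identity is
1/(1 - x)^r = sum_{k>=0} C(k + r - 1, r - 1) x^k.
Here r = 6 and k = 20, so the coefficient is
C(20 + 5, 5) = C(25, 5)
= 53130

53130


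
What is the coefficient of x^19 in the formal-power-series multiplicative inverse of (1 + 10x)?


The inverse is 1/(1 + 10x). Apply the geometric identity 1/(1 - y) = sum_{k>=0} y^k with y = -10x:
1/(1 + 10x) = sum_{k>=0} (-10)^k x^k.
So the coefficient of x^19 is (-10)^19 = -10000000000000000000.

-10000000000000000000


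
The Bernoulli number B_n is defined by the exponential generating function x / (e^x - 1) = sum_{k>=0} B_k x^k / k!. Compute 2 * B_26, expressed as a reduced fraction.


Bernoulli numbers can also be computed recursively via B_0 = 1 and sum_{j=0}^{m} C(m+1, j) B_j = 0 for m >= 1. Odd-index Bernoulli numbers vanish for k >= 3.
Computing B_26 = 8553103/6, so 2 * B_26 = 2 * 8553103/6 = 8553103/3.

8553103/3


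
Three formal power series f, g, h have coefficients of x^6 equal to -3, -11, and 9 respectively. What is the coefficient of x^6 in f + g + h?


Series addition is componentwise:
-3 + -11 + 9
= -5

-5


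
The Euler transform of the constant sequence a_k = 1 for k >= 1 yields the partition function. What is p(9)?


The Euler transform converts the sequence a_k = 1 into the number of integer partitions.
Using the recurrence or dynamic programming:
p(9) = 30

30


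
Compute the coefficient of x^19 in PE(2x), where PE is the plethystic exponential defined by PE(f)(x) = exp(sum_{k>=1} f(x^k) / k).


With f(x) = 2x, the exponent is sum_{k>=1} 2 x^k / k = 2 * (-ln(1 - x)). Exponentiating:
PE(2x) = exp(-2 ln(1 - x)) = 1/(1 - x)^2.
By the negative binomial expansion, [x^n] 1/(1 - x)^2 = C(n + 1, 1).
For n = 19: C(20, 1) = 20.

20


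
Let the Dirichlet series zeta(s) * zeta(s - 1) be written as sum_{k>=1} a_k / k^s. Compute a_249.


Convolution gives a_k = sum_{d | k} d * 1 = sum_{d | k} d = sigma(k), the sum of positive divisors of k.
For k = 249, the divisors are 1, 3, 83, 249, so
sigma(249) = 1 + 3 + 83 + 249 = 336.

336


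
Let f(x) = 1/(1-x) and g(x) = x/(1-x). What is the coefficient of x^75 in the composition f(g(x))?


First simplify the composition: f(g(x)) = 1/(1 - x/(1-x)) = (1-x)/((1-x) - x) = (1-x)/(1-2x).
Now extract the coefficient. Write (1-x)/(1-2x) = 1/(1-2x) - x/(1-2x).
The coefficient of x^n in 1/(1-2x) is 2^n, and in x/(1-2x) is 2^(n-1) (for n >= 1).
So the coefficient of x^75 is 2^75 - 2^74 = 37778931862957161709568 - 18889465931478580854784 = 18889465931478580854784.

18889465931478580854784


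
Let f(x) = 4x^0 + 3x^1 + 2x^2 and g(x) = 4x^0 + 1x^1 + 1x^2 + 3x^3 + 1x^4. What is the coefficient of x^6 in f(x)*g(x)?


Cauchy product at x^6:
2*1
= 2

2


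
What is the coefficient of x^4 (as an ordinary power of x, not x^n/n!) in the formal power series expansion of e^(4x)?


The exponential series is e^y = sum_{k>=0} y^k / k!. Substituting y = 4x gives
e^(4x) = sum_{k>=0} 4^k x^k / k!.
So the coefficient of x^n is a^n/n! with a = 4, n = 4:
4^4 / 4! = 256/24 = 32/3

32/3


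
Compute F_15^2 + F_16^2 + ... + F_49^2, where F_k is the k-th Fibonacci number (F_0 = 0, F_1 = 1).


There is a standard identity sum_{k=0}^{N} F_k^2 = F_N * F_{N+1} (proved inductively from the telescoping relation F_k^2 = F_k F_{k+1} - F_{k-1} F_k). Then
sum_{k=15}^{49} F_k^2 = F_49 F_50 - F_14 F_15.
Computing: F_49 = 7778742049, F_50 = 12586269025, F_14 = 377, F_15 = 610.
Sum = 7778742049 * 12586269025 - 377 * 610 = 97905340104793502255.

97905340104793502255


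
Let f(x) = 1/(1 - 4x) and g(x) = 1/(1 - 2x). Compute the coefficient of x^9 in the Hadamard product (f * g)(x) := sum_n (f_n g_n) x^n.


f has coefficients f_k = 4^k and g has coefficients g_k = 2^k, so the Hadamard product has coefficient (f*g)_k = 4^k * 2^k = 8^k.
For k = 9: 8^9 = 134217728.

134217728


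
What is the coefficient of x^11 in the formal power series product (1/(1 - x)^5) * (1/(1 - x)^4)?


Combine the factors: (1/(1 - x)^5) * (1/(1 - x)^4) = 1/(1 - x)^9.
Then use 1/(1 - x)^r = sum_{k>=0} C(k + r - 1, r - 1) x^k with r = 9 and k = 11:
C(19, 8) = 75582.

75582


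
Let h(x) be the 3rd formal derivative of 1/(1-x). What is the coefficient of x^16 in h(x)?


Differentiating 3 times: d^3/dx^3 [1/(1-x)] = 3!/(1-x)^4.
The expansion 1/(1-x)^4 = sum_{k>=0} C(k+3, 3) x^k, so the coefficient of x^n in 3!/(1-x)^4 is 3! * C(n+3, 3).
For n = 16: 6 * C(19, 3) = 6 * 969 = 5814

5814


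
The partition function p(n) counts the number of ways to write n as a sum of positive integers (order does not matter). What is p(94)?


Using the generating function prod_{k>=1} 1/(1-x^k), we compute p(94).
By dynamic programming over parts 1 through 94:
p(94) = 92669720

92669720


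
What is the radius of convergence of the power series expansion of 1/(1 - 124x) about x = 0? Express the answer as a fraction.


Expanding 1/(1 - 124x) = sum_{k>=0} 124^k x^k, the series converges when |124x| < 1, i.e., |x| < 1/124.
So the radius of convergence is 1/124 = 1/124.

1/124


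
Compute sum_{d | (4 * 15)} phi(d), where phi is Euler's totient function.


First, 4 * 15 = 60. One classical identity is sum_{d | n} phi(d) = n (each k in [1, n] has a unique gcd with n, and among the k's with gcd(k, n) = n/d there are phi(d) of them). So the sum equals 60. We also verify directly:
Divisors of 60: 1, 2, 3, 4, 5, 6, 10, 12, 15, 20, 30, 60.
phi values: 1, 1, 2, 2, 4, 2, 4, 4, 8, 8, 8, 16.
Sum = 60.

60


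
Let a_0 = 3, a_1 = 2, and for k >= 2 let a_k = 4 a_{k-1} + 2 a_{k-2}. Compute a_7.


Iterating the recurrence forward:
a_0 = 3
a_1 = 2
a_2 = 4*2 + 2*3 = 14
a_3 = 4*14 + 2*2 = 60
a_4 = 4*60 + 2*14 = 268
a_5 = 4*268 + 2*60 = 1192
a_6 = 4*1192 + 2*268 = 5304
a_7 = 4*5304 + 2*1192 = 23600
So a_7 = 23600.

23600


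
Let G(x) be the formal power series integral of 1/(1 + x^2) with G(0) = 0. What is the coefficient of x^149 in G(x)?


1/(1 + x^2) = sum_{j>=0} (-1)^j x^(2j). Integrating termwise with G(0) = 0:
G(x) = sum_{j>=0} (-1)^j x^(2j+1) / (2j+1) = arctan(x).
Only odd powers are nonzero. For x^149 write 149 = 2*74 + 1, giving
(-1)^74 / 149 = 1/149 = 1/149.

1/149


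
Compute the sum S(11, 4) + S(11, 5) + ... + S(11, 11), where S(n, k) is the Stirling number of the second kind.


By definition, S(n, k) counts partitions of an n-set into exactly k nonempty blocks.
Computing row n = 11 for k = 4..11:
S(11, k): 145750, 246730, 179487, 63987, 11880, 1155, 55, 1
Sum = 649045.

649045


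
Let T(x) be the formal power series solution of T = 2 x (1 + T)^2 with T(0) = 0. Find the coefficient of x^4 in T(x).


Apply the Lagrange inversion formula: if T = 2 x * phi(T) with phi(t) = (1 + t)^2, then [x^n] T = 2^n * (1/n) [t^(n-1)] phi(t)^n = 2^n * (1/n) [t^(n-1)] (1 + t)^(2n) = 2^n * (1/n) C(2n, n-1).
Using the identity C(2n, n-1) = C(2n, n) * n / (n+1), the unscaled factor equals C(2n, n) / (n+1) = C_n, the n-th Catalan number.
For n = 4: C_4 = C(8, 4) / 5 = 70/5 = 14.
With the 2^4 = 16 factor, the coefficient is 16 * 14 = 224.

224


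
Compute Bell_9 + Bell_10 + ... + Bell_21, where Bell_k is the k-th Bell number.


Recall Bell_k counts set partitions of a k-set (with Bell_0 = 1 by convention).
Bell_9 through Bell_21: 21147, 115975, 678570, 4213597, 27644437, 190899322, 1382958545, 10480142147, 82864869804, 682076806159, 5832742205057, 51724158235372, 474869816156751
Sum = 21147 + 115975 + 678570 + 4213597 + 27644437 + 190899322 + 1382958545 + 10480142147 + 82864869804 + 682076806159 + 5832742205057 + 51724158235372 + 474869816156751 = 533203744946883.

533203744946883


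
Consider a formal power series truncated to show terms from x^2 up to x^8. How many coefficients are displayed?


From x^2 to x^8 inclusive, the count is 8 - 2 + 1 = 7.

7


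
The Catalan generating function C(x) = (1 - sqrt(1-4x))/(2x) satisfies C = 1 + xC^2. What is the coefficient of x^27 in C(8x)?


Substituting x -> 8x scales the n-th coefficient by 8^n, so [x^27] C(8x) = 8^27 * C_27.
C_27 = C(2*27, 27)/(28) = 1946939425648112/28 = 69533550916004.
So 8^27 * 69533550916004 = 2417851639229258349412352 * 69533550916004 = 168121810063691369842338813504712081408.

168121810063691369842338813504712081408


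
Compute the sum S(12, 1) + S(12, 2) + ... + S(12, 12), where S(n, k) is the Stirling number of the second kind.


By definition, S(n, k) counts partitions of an n-set into exactly k nonempty blocks.
Computing row n = 12 for k = 1..12:
S(12, k): 1, 2047, 86526, 611501, 1379400, 1323652, 627396, 159027, 22275, 1705, 66, 1
Sum = 4213597. (This equals Bell_12 since the sum runs over all k.)

4213597


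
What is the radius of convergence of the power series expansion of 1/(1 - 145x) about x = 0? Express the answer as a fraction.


Expanding 1/(1 - 145x) = sum_{k>=0} 145^k x^k, the series converges when |145x| < 1, i.e., |x| < 1/145.
So the radius of convergence is 1/145 = 1/145.

1/145


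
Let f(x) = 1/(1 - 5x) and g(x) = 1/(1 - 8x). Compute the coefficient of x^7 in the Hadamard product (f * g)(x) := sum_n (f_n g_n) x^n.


f has coefficients f_k = 5^k and g has coefficients g_k = 8^k, so the Hadamard product has coefficient (f*g)_k = 5^k * 8^k = 40^k.
For k = 7: 40^7 = 163840000000.

163840000000


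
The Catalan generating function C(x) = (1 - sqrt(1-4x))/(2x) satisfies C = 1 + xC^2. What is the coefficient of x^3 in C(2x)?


Substituting x -> 2x scales the n-th coefficient by 2^n, so [x^3] C(2x) = 2^3 * C_3.
C_3 = C(2*3, 3)/(4) = 20/4 = 5.
So 2^3 * 5 = 8 * 5 = 40.

40


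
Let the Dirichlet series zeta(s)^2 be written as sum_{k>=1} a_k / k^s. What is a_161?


The Dirichlet convolution of the constant function 1 with itself gives (1 * 1)(k) = sum_{d | k} 1 = d(k), the number of positive divisors of k.
Since zeta(s) = sum_{k>=1} 1/k^s, we have zeta(s)^2 = sum_{k>=1} d(k)/k^s, so a_k = d(k).
For k = 161: the divisors are 1, 7, 23, 161.
Count = 4.

4


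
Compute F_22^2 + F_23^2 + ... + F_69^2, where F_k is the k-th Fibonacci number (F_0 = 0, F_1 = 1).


There is a standard identity sum_{k=0}^{N} F_k^2 = F_N * F_{N+1} (proved inductively from the telescoping relation F_k^2 = F_k F_{k+1} - F_{k-1} F_k). Then
sum_{k=22}^{69} F_k^2 = F_69 F_70 - F_21 F_22.
Computing: F_69 = 117669030460994, F_70 = 190392490709135, F_21 = 10946, F_22 = 17711.
Sum = 117669030460994 * 190392490709135 - 10946 * 17711 = 22403299788797723450823115584.

22403299788797723450823115584


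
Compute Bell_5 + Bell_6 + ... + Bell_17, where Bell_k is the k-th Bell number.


Recall Bell_k counts set partitions of a k-set (with Bell_0 = 1 by convention).
Bell_5 through Bell_17: 52, 203, 877, 4140, 21147, 115975, 678570, 4213597, 27644437, 190899322, 1382958545, 10480142147, 82864869804
Sum = 52 + 203 + 877 + 4140 + 21147 + 115975 + 678570 + 4213597 + 27644437 + 190899322 + 1382958545 + 10480142147 + 82864869804 = 94951548816.

94951548816


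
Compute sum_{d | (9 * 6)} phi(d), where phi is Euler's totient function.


First, 9 * 6 = 54. One classical identity is sum_{d | n} phi(d) = n (each k in [1, n] has a unique gcd with n, and among the k's with gcd(k, n) = n/d there are phi(d) of them). So the sum equals 54. We also verify directly:
Divisors of 54: 1, 2, 3, 6, 9, 18, 27, 54.
phi values: 1, 1, 2, 2, 6, 6, 18, 18.
Sum = 54.

54


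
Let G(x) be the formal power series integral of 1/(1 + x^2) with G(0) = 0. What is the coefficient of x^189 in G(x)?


1/(1 + x^2) = sum_{j>=0} (-1)^j x^(2j). Integrating termwise with G(0) = 0:
G(x) = sum_{j>=0} (-1)^j x^(2j+1) / (2j+1) = arctan(x).
Only odd powers are nonzero. For x^189 write 189 = 2*94 + 1, giving
(-1)^94 / 189 = 1/189 = 1/189.

1/189


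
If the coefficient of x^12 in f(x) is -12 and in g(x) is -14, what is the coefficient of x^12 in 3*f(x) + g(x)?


Scalar multiplication scales coefficients: 3 * -12 = -36.
Then add the g coefficient: -36 + -14
= -50

-50


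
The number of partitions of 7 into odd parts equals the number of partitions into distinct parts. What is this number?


Computing partitions of 7 into odd parts (1, 3, 5, ...):
Using the generating function prod_{k>=0} 1/(1-x^(2k+1)),
the count is 5

5


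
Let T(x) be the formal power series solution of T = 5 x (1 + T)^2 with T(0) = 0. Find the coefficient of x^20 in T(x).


Apply the Lagrange inversion formula: if T = 5 x * phi(T) with phi(t) = (1 + t)^2, then [x^n] T = 5^n * (1/n) [t^(n-1)] phi(t)^n = 5^n * (1/n) [t^(n-1)] (1 + t)^(2n) = 5^n * (1/n) C(2n, n-1).
Using the identity C(2n, n-1) = C(2n, n) * n / (n+1), the unscaled factor equals C(2n, n) / (n+1) = C_n, the n-th Catalan number.
For n = 20: C_20 = C(40, 20) / 21 = 137846528820/21 = 6564120420.
With the 5^20 = 95367431640625 factor, the coefficient is 95367431640625 * 6564120420 = 626003305435180664062500.

626003305435180664062500


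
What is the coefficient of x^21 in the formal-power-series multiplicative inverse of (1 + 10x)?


The inverse is 1/(1 + 10x). Apply the geometric identity 1/(1 - y) = sum_{k>=0} y^k with y = -10x:
1/(1 + 10x) = sum_{k>=0} (-10)^k x^k.
So the coefficient of x^21 is (-10)^21 = -1000000000000000000000.

-1000000000000000000000


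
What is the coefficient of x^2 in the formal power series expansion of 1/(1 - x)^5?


The negative binomial / multiset identity is
1/(1 - x)^r = sum_{k>=0} C(k + r - 1, r - 1) x^k.
Here r = 5 and k = 2, so the coefficient is
C(2 + 4, 4) = C(6, 4)
= 15

15


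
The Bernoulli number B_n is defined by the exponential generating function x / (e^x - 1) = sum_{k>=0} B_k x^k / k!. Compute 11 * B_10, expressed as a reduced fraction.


Bernoulli numbers can also be computed recursively via B_0 = 1 and sum_{j=0}^{m} C(m+1, j) B_j = 0 for m >= 1. Odd-index Bernoulli numbers vanish for k >= 3.
Computing B_10 = 5/66, so 11 * B_10 = 11 * 5/66 = 5/6.

5/6


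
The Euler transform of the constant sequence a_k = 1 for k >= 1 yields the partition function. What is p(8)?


The Euler transform converts the sequence a_k = 1 into the number of integer partitions.
Using the recurrence or dynamic programming:
p(8) = 22

22


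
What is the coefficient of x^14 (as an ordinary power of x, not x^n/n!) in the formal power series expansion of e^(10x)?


The exponential series is e^y = sum_{k>=0} y^k / k!. Substituting y = 10x gives
e^(10x) = sum_{k>=0} 10^k x^k / k!.
So the coefficient of x^n is a^n/n! with a = 10, n = 14:
10^14 / 14! = 100000000000000/87178291200 = 1953125000/1702701

1953125000/1702701


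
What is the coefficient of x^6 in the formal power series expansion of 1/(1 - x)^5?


The expansion 1/(1 - x)^r = sum_{k>=0} C(k + r - 1, r - 1) x^k follows from the multiset / negative-binomial theorem (or from repeated differentiation of the geometric series).
For r = 5 and k = 6:
C(10, 4) = 3628800 / (24 * 720) = 210.

210


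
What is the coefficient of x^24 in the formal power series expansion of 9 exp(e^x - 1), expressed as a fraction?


exp(e^x - 1) is the exponential generating function for the Bell numbers Bell_k: exp(e^x - 1) = sum_{k>=0} Bell_k x^k / k!.
So the coefficient of x^24 in 9 exp(e^x - 1) is 9 Bell_24 / 24!.
Computing: Bell_24 = 445958869294805289 and 24! = 620448401733239439360000, giving
9 * 445958869294805289/620448401733239439360000 = 148652956431601763/22979570434564423680000.

148652956431601763/22979570434564423680000


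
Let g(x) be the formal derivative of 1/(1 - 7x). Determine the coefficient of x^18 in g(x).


Differentiate termwise: d/dx sum_{k>=0} 7^k x^k = sum_{k>=1} k 7^k x^(k-1) = sum_{j>=0} (j+1) 7^(j+1) x^j.
Equivalently, d/dx [1/(1 - 7x)] = 7/(1 - 7x)^2.
For j = 18: 19 * 7^19 = 19 * 11398895185373143 = 216579008522089717.

216579008522089717


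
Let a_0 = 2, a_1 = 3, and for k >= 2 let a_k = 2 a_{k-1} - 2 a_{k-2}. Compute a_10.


Iterating the recurrence forward:
a_0 = 2
a_1 = 3
a_2 = 2*3 - 2*2 = 2
a_3 = 2*2 - 2*3 = -2
a_4 = 2*-2 - 2*2 = -8
a_5 = 2*-8 - 2*-2 = -12
a_6 = 2*-12 - 2*-8 = -8
a_7 = 2*-8 - 2*-12 = 8
a_8 = 2*8 - 2*-8 = 32
a_9 = 2*32 - 2*8 = 48
a_10 = 2*48 - 2*32 = 32
So a_10 = 32.

32


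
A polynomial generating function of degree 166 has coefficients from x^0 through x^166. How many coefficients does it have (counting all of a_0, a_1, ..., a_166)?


A polynomial of degree 166 takes the form a_0 + a_1 x + ... + a_166 x^166.
The number of coefficients is 166 + 1 = 167.

167


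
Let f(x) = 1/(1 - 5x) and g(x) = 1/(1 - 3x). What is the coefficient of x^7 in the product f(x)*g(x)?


The coefficient of x^n in f*g is the Cauchy product: sum_{k=0}^{n} a^k * b^(n-k).
With a=5, b=3, n=7:
sum_{k=0}^{7} 5^k * 3^(7-k)
= 192032

192032


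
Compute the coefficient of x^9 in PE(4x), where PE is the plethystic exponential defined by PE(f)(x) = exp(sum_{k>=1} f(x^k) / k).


With f(x) = 4x, the exponent is sum_{k>=1} 4 x^k / k = 4 * (-ln(1 - x)). Exponentiating:
PE(4x) = exp(-4 ln(1 - x)) = 1/(1 - x)^4.
By the negative binomial expansion, [x^n] 1/(1 - x)^4 = C(n + 3, 3).
For n = 9: C(12, 3) = 220.

220


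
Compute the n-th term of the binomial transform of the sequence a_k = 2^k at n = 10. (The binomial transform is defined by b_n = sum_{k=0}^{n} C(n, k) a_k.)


With a_k = 2^k, b_n = sum_{k=0}^{n} C(n, k) 2^k = (1 + 2)^n by the binomial theorem.
For n = 10: (1 + 2)^10 = 3^10 = 59049.

59049


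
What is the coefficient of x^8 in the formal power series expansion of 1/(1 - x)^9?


The negative binomial / multiset identity is
1/(1 - x)^r = sum_{k>=0} C(k + r - 1, r - 1) x^k.
Here r = 9 and k = 8, so the coefficient is
C(8 + 8, 8) = C(16, 8)
= 12870

12870


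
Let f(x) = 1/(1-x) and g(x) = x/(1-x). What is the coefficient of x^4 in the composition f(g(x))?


First simplify the composition: f(g(x)) = 1/(1 - x/(1-x)) = (1-x)/((1-x) - x) = (1-x)/(1-2x).
Now extract the coefficient. Write (1-x)/(1-2x) = 1/(1-2x) - x/(1-2x).
The coefficient of x^n in 1/(1-2x) is 2^n, and in x/(1-2x) is 2^(n-1) (for n >= 1).
So the coefficient of x^4 is 2^4 - 2^3 = 16 - 8 = 8.

8


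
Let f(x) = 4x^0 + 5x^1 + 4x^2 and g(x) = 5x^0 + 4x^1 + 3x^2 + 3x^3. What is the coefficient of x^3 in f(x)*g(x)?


Cauchy product at x^3:
4*3 + 5*3 + 4*4
= 43

43


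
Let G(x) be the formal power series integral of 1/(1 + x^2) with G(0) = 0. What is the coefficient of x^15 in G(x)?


1/(1 + x^2) = sum_{j>=0} (-1)^j x^(2j). Integrating termwise with G(0) = 0:
G(x) = sum_{j>=0} (-1)^j x^(2j+1) / (2j+1) = arctan(x).
Only odd powers are nonzero. For x^15 write 15 = 2*7 + 1, giving
(-1)^7 / 15 = -1/15 = -1/15.

-1/15


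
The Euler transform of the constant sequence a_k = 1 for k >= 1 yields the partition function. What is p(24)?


The Euler transform converts the sequence a_k = 1 into the number of integer partitions.
Using the recurrence or dynamic programming:
p(24) = 1575

1575


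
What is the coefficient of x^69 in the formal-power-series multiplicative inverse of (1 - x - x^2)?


Let the inverse be f(x) = sum_{k>=0} a_k x^k. From f(x) * (1 - x - x^2) = 1 and matching coefficients:
 x^0: a_0 = 1.
 x^1: a_1 - a_0 = 0, so a_1 = 1.
 x^k (k >= 2): a_k - a_{k-1} - a_{k-2} = 0, i.e. a_k = a_{k-1} + a_{k-2}.
This is the Fibonacci-type recurrence shifted so that a_0 = a_1 = 1.
Iterating: a_0=1, a_1=1, a_2=2, a_3=3, a_4=5, a_5=8, a_6=13, a_7=21, a_8=34, a_9=55, ...
a_69 = 190392490709135.

190392490709135


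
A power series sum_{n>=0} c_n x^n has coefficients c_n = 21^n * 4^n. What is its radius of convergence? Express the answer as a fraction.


By the root test (Cauchy-Hadamard), the radius is R = 1 / limsup_n |c_n|^(1/n).
Here |c_n|^(1/n) = (21^n * 4^n)^(1/n) = 21 * 4 = 84 for all n.
So R = 1/84 = 1/84.

1/84


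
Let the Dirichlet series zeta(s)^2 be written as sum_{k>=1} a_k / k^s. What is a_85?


The Dirichlet convolution of the constant function 1 with itself gives (1 * 1)(k) = sum_{d | k} 1 = d(k), the number of positive divisors of k.
Since zeta(s) = sum_{k>=1} 1/k^s, we have zeta(s)^2 = sum_{k>=1} d(k)/k^s, so a_k = d(k).
For k = 85: the divisors are 1, 5, 17, 85.
Count = 4.

4


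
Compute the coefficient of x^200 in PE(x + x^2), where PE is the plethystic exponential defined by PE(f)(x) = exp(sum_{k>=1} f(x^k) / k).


With f(x) = x + x^2, the exponent is sum_{k>=1} (x^k + x^(2k)) / k = -ln(1 - x) - ln(1 - x^2). Exponentiating:
PE(x + x^2) = 1 / ((1 - x)(1 - x^2)).
This is the generating function for partitions of n into parts of size 1 or 2. The number of 2's can be any j in 0..100, and the rest are 1's, so
[x^200] = floor(200/2) + 1 = 101.

101


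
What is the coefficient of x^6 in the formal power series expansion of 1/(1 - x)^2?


The expansion 1/(1 - x)^r = sum_{k>=0} C(k + r - 1, r - 1) x^k follows from the multiset / negative-binomial theorem (or from repeated differentiation of the geometric series).
For r = 2 and k = 6:
C(7, 1) = 5040 / (1 * 720) = 7.

7


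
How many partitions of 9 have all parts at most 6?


Using the generating function (1-x)^(-1)(1-x^2)^(-1)...(1-x^6)^(-1),
the coefficient of x^9 counts these restricted partitions.
Result = 26

26


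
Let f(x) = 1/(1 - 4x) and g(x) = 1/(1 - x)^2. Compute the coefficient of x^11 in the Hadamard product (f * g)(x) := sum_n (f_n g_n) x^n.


f has coefficients f_k = 4^k. For g = 1/(1 - x)^2 the coefficient is g_k = C(k + 1, 1) = k + 1. The Hadamard coefficient is (f * g)_k = 4^k * (k + 1).
For k = 11: 4^11 * 12 = 4194304 * 12 = 50331648.

50331648


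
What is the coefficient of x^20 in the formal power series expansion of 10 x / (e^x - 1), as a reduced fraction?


The exponential generating function for Bernoulli numbers is
x / (e^x - 1) = sum_{k>=0} B_k x^k / k!.
So the coefficient of x^20 in 10 x / (e^x - 1) is 10 B_20 / 20!.
Computing: B_20 = -174611/330, 20! = 2432902008176640000, giving
10 * -174611/330 / 2432902008176640000 = -174611/80285766269829120000.

-174611/80285766269829120000


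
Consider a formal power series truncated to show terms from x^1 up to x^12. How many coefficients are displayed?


From x^1 to x^12 inclusive, the count is 12 - 1 + 1 = 12.

12


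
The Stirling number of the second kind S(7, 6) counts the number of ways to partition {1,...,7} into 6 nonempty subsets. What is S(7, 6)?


Using the explicit formula S(n,k) = (1/k!) sum_{j=0}^{k} (-1)^(k-j) C(k,j) j^n:
S(7, 6) = 21
Equivalently, S(n,k) is n! times the coefficient of x^n in the EGF (e^x - 1)^k / k!.

21


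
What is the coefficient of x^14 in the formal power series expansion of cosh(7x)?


The Maclaurin series is cosh(t) = sum_{m>=0} t^(2m) / (2m)!, so substituting t = 7x, only even powers of x are nonzero, with coefficient of x^(2m) equal to 7^(2m) / (2m)!.
For x^14 the coefficient is 7^14/14! = 678223072849/87178291200 = 13841287201/1779148800.

13841287201/1779148800


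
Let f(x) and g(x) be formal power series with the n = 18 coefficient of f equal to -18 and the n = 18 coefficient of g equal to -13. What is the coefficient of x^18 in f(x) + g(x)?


Addition of formal power series is termwise.
The coefficient of x^18 in f + g = -18 + -13
= -31

-31


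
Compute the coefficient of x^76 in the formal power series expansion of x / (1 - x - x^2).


Let f(x) = sum_{k>=0} a_k x^k. Multiplying f(x) * (1 - x - x^2) = x and matching coefficients gives a_0 = 0, a_1 = 1, and a_k = a_{k-1} + a_{k-2} for k >= 2. These are the Fibonacci numbers F_k.
Iterating from F_0 = 0, F_1 = 1:
F_0=0, F_1=1, F_2=1, F_3=2, F_4=3, F_5=5, F_6=8, F_7=13, F_8=21, F_9=34, ...
F_76 = 3416454622906707.

3416454622906707


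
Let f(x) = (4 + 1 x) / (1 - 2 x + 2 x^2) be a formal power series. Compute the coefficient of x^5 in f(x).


Write f(x) = sum_{k>=0} a_k x^k. Multiplying both sides by 1 - 2 x + 2 x^2 gives
(1 - 2 x + 2 x^2) sum_{k>=0} a_k x^k = 4 + 1 x.
Matching coefficients:
 x^0: a_0 = 4
 x^1: a_1 - 2 a_0 = 1  =>  a_1 = 2*4 + 1 = 9
 x^k (k >= 2): a_k = 2 a_{k-1} - 2 a_{k-2}.
Iterating: a_2 = 10, a_3 = 2, a_4 = -16, a_5 = -36.
So the coefficient of x^5 is -36.

-36


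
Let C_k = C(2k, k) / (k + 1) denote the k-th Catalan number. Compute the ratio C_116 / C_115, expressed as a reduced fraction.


Using C_k = (2k)! / (k! (k+1)!), the ratio C_{k+1}/C_k simplifies to
C_{k+1}/C_k = [(2k+2)! / ((k+1)! (k+2)!)] * [k! (k+1)! / (2k)!]
 = (2k+2)(2k+1) / ((k+1)(k+2)) = 2(2k+1) / (k+2).
For k = 115: 2(2*115 + 1) / (115 + 2) = 462/117 = 154/39.

154/39


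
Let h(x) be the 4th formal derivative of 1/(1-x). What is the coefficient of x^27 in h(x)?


Differentiating 4 times: d^4/dx^4 [1/(1-x)] = 4!/(1-x)^5.
The expansion 1/(1-x)^5 = sum_{k>=0} C(k+4, 4) x^k, so the coefficient of x^n in 4!/(1-x)^5 is 4! * C(n+4, 4).
For n = 27: 24 * C(31, 4) = 24 * 31465 = 755160

755160


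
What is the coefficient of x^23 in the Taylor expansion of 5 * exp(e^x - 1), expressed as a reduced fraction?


exp(e^x - 1) = sum_{k>=0} Bell_k x^k / k!, where Bell_k is the k-th Bell number.
So the coefficient of x^23 is 5 * Bell_23 / 23!.
Computing: Bell_23 = 44152005855084346 and 23! = 25852016738884976640000, giving
5 * 44152005855084346/25852016738884976640000 = 22076002927542173/2585201673888497664000.

22076002927542173/2585201673888497664000


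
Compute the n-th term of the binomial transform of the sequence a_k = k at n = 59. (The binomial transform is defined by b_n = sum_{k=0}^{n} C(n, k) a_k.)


With a_k = k, b_n = sum_{k=0}^{n} C(n, k) k. Using k * C(n, k) = n * C(n-1, k-1) gives b_n = n * sum_{k>=1} C(n-1, k-1) = n * 2^(n-1).
For n = 59: 59 * 2^58 = 59 * 288230376151711744 = 17005592192950992896.

17005592192950992896


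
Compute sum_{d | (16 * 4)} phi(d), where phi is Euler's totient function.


First, 16 * 4 = 64. One classical identity is sum_{d | n} phi(d) = n (each k in [1, n] has a unique gcd with n, and among the k's with gcd(k, n) = n/d there are phi(d) of them). So the sum equals 64. We also verify directly:
Divisors of 64: 1, 2, 4, 8, 16, 32, 64.
phi values: 1, 1, 2, 4, 8, 16, 32.
Sum = 64.

64


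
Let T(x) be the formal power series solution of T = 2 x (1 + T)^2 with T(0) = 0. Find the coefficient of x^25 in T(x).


Apply the Lagrange inversion formula: if T = 2 x * phi(T) with phi(t) = (1 + t)^2, then [x^n] T = 2^n * (1/n) [t^(n-1)] phi(t)^n = 2^n * (1/n) [t^(n-1)] (1 + t)^(2n) = 2^n * (1/n) C(2n, n-1).
Using the identity C(2n, n-1) = C(2n, n) * n / (n+1), the unscaled factor equals C(2n, n) / (n+1) = C_n, the n-th Catalan number.
For n = 25: C_25 = C(50, 25) / 26 = 126410606437752/26 = 4861946401452.
With the 2^25 = 33554432 factor, the coefficient is 33554432 * 4861946401452 = 163139849915165835264.

163139849915165835264


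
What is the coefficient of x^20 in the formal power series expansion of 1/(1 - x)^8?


The negative binomial / multiset identity is
1/(1 - x)^r = sum_{k>=0} C(k + r - 1, r - 1) x^k.
Here r = 8 and k = 20, so the coefficient is
C(20 + 7, 7) = C(27, 7)
= 888030

888030


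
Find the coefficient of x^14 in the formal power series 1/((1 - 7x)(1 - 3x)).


By partial fractions or Cauchy convolution:
The coefficient equals sum_{k=0}^{14} 7^k * 3^(14-k).
= 1186886790259

1186886790259


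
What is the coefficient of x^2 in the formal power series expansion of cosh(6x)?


The Maclaurin series is cosh(t) = sum_{m>=0} t^(2m) / (2m)!, so substituting t = 6x, only even powers of x are nonzero, with coefficient of x^(2m) equal to 6^(2m) / (2m)!.
For x^2 the coefficient is 6^2/2! = 36/2 = 18.

18


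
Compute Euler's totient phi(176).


phi(n) counts integers in [1, n] coprime to n. Using the multiplicative formula phi(n) = n * prod_{p | n} (1 - 1/p):
176 = 2^4 * 11, so
phi(176) = 176 * (1 - 1/2) * (1 - 1/11) = 80.

80


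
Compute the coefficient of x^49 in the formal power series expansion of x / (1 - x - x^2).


Let f(x) = sum_{k>=0} a_k x^k. Multiplying f(x) * (1 - x - x^2) = x and matching coefficients gives a_0 = 0, a_1 = 1, and a_k = a_{k-1} + a_{k-2} for k >= 2. These are the Fibonacci numbers F_k.
Iterating from F_0 = 0, F_1 = 1:
F_0=0, F_1=1, F_2=1, F_3=2, F_4=3, F_5=5, F_6=8, F_7=13, F_8=21, F_9=34, ...
F_49 = 7778742049.

7778742049


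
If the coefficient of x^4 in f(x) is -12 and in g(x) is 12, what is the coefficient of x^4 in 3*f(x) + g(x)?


Scalar multiplication scales coefficients: 3 * -12 = -36.
Then add the g coefficient: -36 + 12
= -24

-24


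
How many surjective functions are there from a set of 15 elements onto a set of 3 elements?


By inclusion-exclusion on which target elements are missed, the number of surjections from an n-set onto a k-set is
surj(n, k) = sum_{j=0}^{k} (-1)^j C(k, j) (k - j)^n.
Equivalently surj(n, k) = k! * S(n, k), where S(n, k) is the Stirling number of the second kind.
For n = 15, k = 3:
S(15, 3) = 2375101, so
surj = 3! * 2375101 = 6 * 2375101 = 14250606.

14250606


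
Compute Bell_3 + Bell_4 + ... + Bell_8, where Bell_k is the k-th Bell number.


Recall Bell_k counts set partitions of a k-set (with Bell_0 = 1 by convention).
Bell_3 through Bell_8: 5, 15, 52, 203, 877, 4140
Sum = 5 + 15 + 52 + 203 + 877 + 4140 = 5292.

5292


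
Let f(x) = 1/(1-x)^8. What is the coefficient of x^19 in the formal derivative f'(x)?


Differentiate: d/dx [ 1/(1-x)^r ] = r / (1-x)^(r+1).
Here r = 8, so f'(x) = 8 / (1-x)^9.
The expansion of 1/(1-x)^(r+1) has coefficient of x^n equal to C(n+r, r).
So the coefficient of x^19 in f'(x) is
8 * C(27, 8) = 8 * 2220075 = 17760600

17760600


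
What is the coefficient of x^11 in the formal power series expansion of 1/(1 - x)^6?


The expansion 1/(1 - x)^r = sum_{k>=0} C(k + r - 1, r - 1) x^k follows from the multiset / negative-binomial theorem (or from repeated differentiation of the geometric series).
For r = 6 and k = 11:
C(16, 5) = 20922789888000 / (120 * 39916800) = 4368.

4368


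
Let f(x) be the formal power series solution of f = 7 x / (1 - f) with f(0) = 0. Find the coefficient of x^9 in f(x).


Apply Lagrange inversion: f = 7 x * phi(f) with phi(t) = 1/(1 - t), so
[x^n] f = 7^n * (1/n) [t^(n-1)] phi(t)^n = 7^n * (1/n) [t^(n-1)] (1 - t)^(-n) = 7^n * (1/n) C(2n - 2, n - 1) = 7^n * C_{n-1}.
For n = 9: C_8 = C(16, 8) / 9 = 12870/9 = 1430.
With the 7^9 = 40353607 factor, the coefficient is 40353607 * 1430 = 57705658010.

57705658010


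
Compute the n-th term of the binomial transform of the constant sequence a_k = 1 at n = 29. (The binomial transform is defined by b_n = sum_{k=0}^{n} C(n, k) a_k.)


With a_k = 1 for all k, b_n = sum_{k=0}^{n} C(n, k) = 2^n by the binomial theorem.
For n = 29: 2^29 = 536870912.

536870912


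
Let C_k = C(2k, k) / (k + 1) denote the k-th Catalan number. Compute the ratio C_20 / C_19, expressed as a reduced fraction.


Using C_k = (2k)! / (k! (k+1)!), the ratio C_{k+1}/C_k simplifies to
C_{k+1}/C_k = [(2k+2)! / ((k+1)! (k+2)!)] * [k! (k+1)! / (2k)!]
 = (2k+2)(2k+1) / ((k+1)(k+2)) = 2(2k+1) / (k+2).
For k = 19: 2(2*19 + 1) / (19 + 2) = 78/21 = 26/7.

26/7


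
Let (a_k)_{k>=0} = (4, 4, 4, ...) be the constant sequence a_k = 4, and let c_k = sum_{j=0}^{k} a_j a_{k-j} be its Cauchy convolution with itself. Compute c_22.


Since a_j = 4 for all j >= 0, the convolution sum becomes
c_k = sum_{j=0}^{k} 4 * 4 = 16 * (k + 1).
Equivalently, the generating function of (a_k) is 4/(1 - x) and its square is 16/(1 - x)^2 = sum_{k>=0} 16(k + 1) x^k.
For k = 22: 16 * 23 = 368.

368
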